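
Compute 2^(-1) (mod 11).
2^(-1) ≡ 6 (mod 11). Verification: 2 × 6 = 12 ≡ 1 (mod 11)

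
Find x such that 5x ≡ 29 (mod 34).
33

Since gcd(5, 34) = 1 divides 29, a solution exists.
Multiply both sides by the inverse of 5 mod 34:
  5^(-1) mod 34 = 7
  x ≡ 7 × 29 ≡ 203 ≡ 33 (mod 34)
Verification: 5 × 33 = 165 = 4 × 34 + 29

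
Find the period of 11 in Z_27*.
Powers of 11 mod 27: 11^1≡11, 11^2≡13, 11^3≡8, 11^4≡7, 11^5≡23, 11^6≡10, 11^7≡2, 11^8≡22, 11^9≡26, 11^10≡16, 11^11≡14, 11^12≡19, 11^13≡20, 11^14≡4, 11^15≡17, 11^16≡25, 11^17≡5, 11^18≡1. Order = 18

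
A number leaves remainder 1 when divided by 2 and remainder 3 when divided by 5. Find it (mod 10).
M = 2 × 5 = 10. M₁ = 5, y₁ ≡ 1 (mod 2). M₂ = 2, y₂ ≡ 3 (mod 5). k = 1×5×1 + 3×2×3 ≡ 3 (mod 10)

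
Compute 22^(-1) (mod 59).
51

Using Extended Euclidean Algorithm:
gcd(22, 59) = 1
Bezout coefficients: 22 × -8 + 59 × 3 = 1
So 22 × -8 ≡ 1 (mod 59)
The inverse is -8 mod 59 = 51
Verification: 22 × 51 = 1122 = 19 × 59 + 1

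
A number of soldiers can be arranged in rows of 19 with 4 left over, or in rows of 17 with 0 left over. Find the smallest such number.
M = 19 × 17 = 323. M₁ = 17, y₁ ≡ 9 (mod 19). M₂ = 19, y₂ ≡ 9 (mod 17). k = 4×17×9 + 0×19×9 ≡ 289 (mod 323). The smallest positive such number is 289.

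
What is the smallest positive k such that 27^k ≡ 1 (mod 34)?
Powers of 27 mod 34: 27^1≡27, 27^2≡15, 27^3≡31, 27^4≡21, 27^5≡23, 27^6≡9, 27^7≡5, 27^8≡33, 27^9≡7, 27^10≡19, 27^11≡3, 27^12≡13, 27^13≡11, 27^14≡25, 27^15≡29, 27^16≡1. Order = 16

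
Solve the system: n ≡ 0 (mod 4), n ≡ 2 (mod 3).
M = 4 × 3 = 12. M₁ = 3, y₁ ≡ 3 (mod 4). M₂ = 4, y₂ ≡ 1 (mod 3). n = 0×3×3 + 2×4×1 ≡ 8 (mod 12)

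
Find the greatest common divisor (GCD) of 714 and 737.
1

Using the Euclidean algorithm:
714 = 0 × 737 + 714
737 = 1 × 714 + 23
714 = 31 × 23 + 1
23 = 23 × 1 + 0

GCD(714, 737) = 1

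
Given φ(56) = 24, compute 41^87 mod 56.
By Euler: 41^{24} ≡ 1 (mod 56) since gcd(41, 56) = 1. 87 = 3×24 + 15. So 41^{87} ≡ 41^{15} ≡ 41 (mod 56)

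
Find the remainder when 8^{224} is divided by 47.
By Fermat: 8^{46} ≡ 1 (mod 47). 224 = 4×46 + 40. So 8^{224} ≡ 8^{40} ≡ 32 (mod 47)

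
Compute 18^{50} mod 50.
24

Using successive squaring:
Binary expansion of 50: 110010
Powers of 18 mod 50 (each is the square of the previous):
  18^1 ≡ 18 (mod 50)
  18^2 ≡ 18² = 324 ≡ 24 (mod 50)
  18^4 ≡ 24² = 576 ≡ 26 (mod 50)
  18^8 ≡ 26² = 676 ≡ 26 (mod 50)
  18^16 ≡ 26² = 676 ≡ 26 (mod 50)
  18^32 ≡ 26² = 676 ≡ 26 (mod 50)
50 = 32 + 16 + 2, so 18^50 = 18^32 × 18^16 × 18^2 ≡ 26 × 26 × 24 (mod 50)
Multiplying step by step:
  26 × 26 = 676 ≡ 26 (mod 50)
  26 × 24 = 624 ≡ 24 (mod 50)
Result: 18^50 ≡ 24 (mod 50)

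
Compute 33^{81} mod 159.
156

Using successive squaring:
Binary expansion of 81: 1010001
Powers of 33 mod 159 (each is the square of the previous):
  33^1 ≡ 33 (mod 159)
  33^2 ≡ 33² = 1089 ≡ 135 (mod 159)
  33^4 ≡ 135² = 18225 ≡ 99 (mod 159)
  33^8 ≡ 99² = 9801 ≡ 102 (mod 159)
  33^16 ≡ 102² = 10404 ≡ 69 (mod 159)
  33^32 ≡ 69² = 4761 ≡ 150 (mod 159)
  33^64 ≡ 150² = 22500 ≡ 81 (mod 159)
81 = 64 + 16 + 1, so 33^81 = 33^64 × 33^16 × 33^1 ≡ 81 × 69 × 33 (mod 159)
Multiplying step by step:
  81 × 69 = 5589 ≡ 24 (mod 159)
  24 × 33 = 792 ≡ 156 (mod 159)
Result: 33^81 ≡ 156 (mod 159)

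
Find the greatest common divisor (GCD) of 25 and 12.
1

Using the Euclidean algorithm:
25 = 2 × 12 + 1
12 = 12 × 1 + 0

GCD(25, 12) = 1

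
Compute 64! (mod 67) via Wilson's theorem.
(66)! = (64)! × (65) × (66) ≡ -1 (mod 67). So (64)! ≡ -1 × [(66)(65)]^(-1) ≡ 33 (mod 67)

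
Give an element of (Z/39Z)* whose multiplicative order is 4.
5 has order 4 mod 39 since 5^{4} ≡ 1 (mod 39) and no smaller power works.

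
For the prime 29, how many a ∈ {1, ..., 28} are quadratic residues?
For prime 29, there are (p-1)/2 = (29-1)/2 = 14 quadratic residues (excluding 0).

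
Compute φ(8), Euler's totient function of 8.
4

Prime factorization: 8 = 2^3
Using the formula φ(n) = n × Π(1 - 1/p) for each prime factor p:
φ(8) = 8 × (1 - 1/2)
φ(8) = 4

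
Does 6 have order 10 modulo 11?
p - 1 = 10 has prime divisors 2, 5. Check 6^(10/q) mod 11 for each: 6^(10/2) = 6^5 ≡ 10, 6^(10/5) = 6^2 ≡ 3 (mod 11). None of these is 1, so 6 has order 10 = φ(11), so it is a primitive root mod 11.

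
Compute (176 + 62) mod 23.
8

(176 + 62) = 238
238 mod 23 = 8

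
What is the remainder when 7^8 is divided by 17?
8 = 8 (binary 1000). Repeated squaring mod 17: 7^1 ≡ 7; 7^2 ≡ 7² = 49 ≡ 15; 7^4 ≡ 15² = 225 ≡ 4; 7^8 ≡ 4² = 16 ≡ 16. So 7^8 ≡ 16 (mod 17).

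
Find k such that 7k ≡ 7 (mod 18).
1

Since gcd(7, 18) = 1 divides 7, a solution exists.
Multiply both sides by the inverse of 7 mod 18:
  7^(-1) mod 18 = 13
  x ≡ 13 × 7 ≡ 91 ≡ 1 (mod 18)
Verification: 7 × 1 = 7 = 0 × 18 + 7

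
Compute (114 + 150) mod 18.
12

(114 + 150) = 264
264 mod 18 = 12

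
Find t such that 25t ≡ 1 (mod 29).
25^(-1) ≡ 7 (mod 29). Verification: 25 × 7 = 175 ≡ 1 (mod 29)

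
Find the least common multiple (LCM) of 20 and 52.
260

First find GCD(20, 52) using the Euclidean algorithm:
20 = 0 × 52 + 20
52 = 2 × 20 + 12
20 = 1 × 12 + 8
12 = 1 × 8 + 4
8 = 2 × 4 + 0
GCD(20, 52) = 4

LCM formula: LCM(a, b) = (a × b) / GCD(a, b)
LCM(20, 52) = (20 × 52) / 4
LCM(20, 52) = 1040 / 4
LCM(20, 52) = 260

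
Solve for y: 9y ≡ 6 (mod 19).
7

Since gcd(9, 19) = 1 divides 6, a solution exists.
Multiply both sides by the inverse of 9 mod 19:
  9^(-1) mod 19 = 17
  x ≡ 17 × 6 ≡ 102 ≡ 7 (mod 19)
Verification: 9 × 7 = 63 = 3 × 19 + 6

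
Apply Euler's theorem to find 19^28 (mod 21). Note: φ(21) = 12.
By Euler: 19^{12} ≡ 1 (mod 21) since gcd(19, 21) = 1. 28 = 2×12 + 4. So 19^{28} ≡ 19^{4} ≡ 16 (mod 21)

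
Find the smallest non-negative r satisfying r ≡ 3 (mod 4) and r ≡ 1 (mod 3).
M = 4 × 3 = 12. M₁ = 3, y₁ ≡ 3 (mod 4). M₂ = 4, y₂ ≡ 1 (mod 3). r = 3×3×3 + 1×4×1 ≡ 7 (mod 12)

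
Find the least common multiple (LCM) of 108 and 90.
540

First find GCD(108, 90) using the Euclidean algorithm:
108 = 1 × 90 + 18
90 = 5 × 18 + 0
GCD(108, 90) = 18

LCM formula: LCM(a, b) = (a × b) / GCD(a, b)
LCM(108, 90) = (108 × 90) / 18
LCM(108, 90) = 9720 / 18
LCM(108, 90) = 540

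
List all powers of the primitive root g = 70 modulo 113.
g^1, g^2, ..., g^{112} mod 113: {70, 41, 45, 99, 37, 104, 48, 83, 47, 13, 6, 81, 20, 44, 29, 109, 59, 62, 46, 56, 78, 36, 34, 7, 38, 61, 89, 15, 33, 50, 110, 16, 103, 91, 42, 2, 27, 82, 90, 85, 74, 95, 96, 53, 94, 26, 12, 49, 40, 88, 58, 105, 5, 11, 92, 112, 43, 72, 68, 14, 76, 9, 65, 30, 66, 100, 107, 32, 93, 69, 84, 4, 54, 51, 67, 57, 35, 77, 79, 106, 75, 52, 24, 98, 80, 63, 3, 97, 10, 22, 71, 111, 86, 31, 23, 28, 39, 18, 17, 60, 19, 87, 101, 64, 73, 25, 55, 8, 108, 102, 21, 1}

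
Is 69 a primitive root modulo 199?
p - 1 = 198 has prime divisors 2, 3, 11. Check 69^(198/q) mod 199 for each: 69^(198/2) = 69^99 ≡ 198, 69^(198/3) = 69^66 ≡ 92, 69^(198/11) = 69^18 ≡ 114 (mod 199). None of these is 1, so 69 has order 198 = φ(199), so it is a primitive root mod 199.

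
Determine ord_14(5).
Powers of 5 mod 14: 5^1≡5, 5^2≡11, 5^3≡13, 5^4≡9, 5^5≡3, 5^6≡1. Order = 6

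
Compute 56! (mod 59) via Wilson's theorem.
(58)! = (56)! × (57) × (58) ≡ -1 (mod 59). So (56)! ≡ -1 × [(58)(57)]^(-1) ≡ 29 (mod 59)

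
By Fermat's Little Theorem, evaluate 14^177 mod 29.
By Fermat: 14^{28} ≡ 1 (mod 29). 177 = 6×28 + 9. So 14^{177} ≡ 14^{9} ≡ 3 (mod 29)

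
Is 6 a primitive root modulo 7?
No

To verify, check if 6^(6/q) ≢ 1 (mod 7) for each prime divisor q of 6
Divisors of 6 = 6: [1, 2, 3, 6]
  6^(6/2) = 6^3 ≡ 6 (mod 7)
  6^(6/3) = 6^2 ≡ 1 (mod 7)
Conclusion: 6 is not a primitive root modulo 7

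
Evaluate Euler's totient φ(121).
110

Prime factorization: 121 = 11^2
Using the formula φ(n) = n × Π(1 - 1/p) for each prime factor p:
φ(121) = 121 × (1 - 1/11)
φ(121) = 110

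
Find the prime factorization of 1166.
2 × 11 × 53

Divide by primes starting from smallest:
1166 ÷ 2 = 583
583 ÷ 11 = 53
53 ÷ 53 = 1

1166 = 2 × 11 × 53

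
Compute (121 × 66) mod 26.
4

(121 × 66) = 7986
7986 mod 26 = 4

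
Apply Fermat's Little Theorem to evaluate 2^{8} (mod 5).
1

By Fermat's Little Theorem, a^(p-1) ≡ 1 (mod p) for prime p and gcd(a, p) = 1
Here p = 5, so 2^4 ≡ 1 (mod 5)
We can reduce the exponent: 8 mod 4 = 0
So 2^8 ≡ 2^0 (mod 5)
Computing: 2^0 mod 5 = 1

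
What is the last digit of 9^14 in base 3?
Using repeated squaring. 9 ≡ 0 (mod 3). 14 = 8 + 4 + 2 (binary 1110). Repeated squaring mod 3: 0^1 ≡ 0; 0^2 ≡ 0² = 0 ≡ 0; 0^4 ≡ 0² = 0 ≡ 0; 0^8 ≡ 0² = 0 ≡ 0. Multiply: 9^14 ≡ 0^8 × 0^4 × 0^2 ≡ 0 × 0 × 0 (mod 3): 0 × 0 = 0 ≡ 0; 0 × 0 = 0 ≡ 0. So 9^14 ≡ 0 (mod 3).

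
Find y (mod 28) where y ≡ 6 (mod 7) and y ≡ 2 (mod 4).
M = 7 × 4 = 28. M₁ = 4, y₁ ≡ 2 (mod 7). M₂ = 7, y₂ ≡ 3 (mod 4). y = 6×4×2 + 2×7×3 ≡ 6 (mod 28)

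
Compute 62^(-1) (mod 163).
62^(-1) ≡ 71 (mod 163). Verification: 62 × 71 = 4402 ≡ 1 (mod 163)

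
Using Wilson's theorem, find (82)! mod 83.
By Wilson's theorem, (82)! ≡ -1 ≡ 82 (mod 83)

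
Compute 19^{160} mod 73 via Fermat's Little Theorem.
55

By Fermat's Little Theorem, a^(p-1) ≡ 1 (mod p) for prime p and gcd(a, p) = 1
Here p = 73, so 19^72 ≡ 1 (mod 73)
We can reduce the exponent: 160 mod 72 = 16
So 19^160 ≡ 19^16 (mod 73)
Computing: 19^16 mod 73 = 55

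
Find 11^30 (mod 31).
Using Fermat: 11^{30} ≡ 1 (mod 31). 30 ≡ 0 (mod 30). So 11^{30} ≡ 11^{0} ≡ 1 (mod 31)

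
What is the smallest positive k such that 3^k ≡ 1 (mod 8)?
Powers of 3 mod 8: 3^1≡3, 3^2≡1. Order = 2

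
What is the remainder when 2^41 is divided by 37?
Using Fermat: 2^{36} ≡ 1 (mod 37). 41 ≡ 5 (mod 36). So 2^{41} ≡ 2^{5} ≡ 32 (mod 37)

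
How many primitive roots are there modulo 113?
Number of primitive roots mod 113 = φ(112) = 48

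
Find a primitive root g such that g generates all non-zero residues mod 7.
p - 1 = 6 has prime divisors 2, 3. h is a primitive root mod 7 iff h^(6/q) ≢ 1 (mod 7) for each such q.
h = 2: 2^3 ≡ 1, 2^2 ≡ 4 (mod 7); 2^3 ≡ 1, so not a primitive root.
h = 3: 3^3 ≡ 6, 3^2 ≡ 2 (mod 7); none is 1, so 3 has order 6 and is a primitive root.
The smallest primitive root mod 7 is g = 3.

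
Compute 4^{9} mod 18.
10

Using successive squaring:
Binary expansion of 9: 1001
Powers of 4 mod 18 (each is the square of the previous):
  4^1 ≡ 4 (mod 18)
  4^2 ≡ 4² = 16 ≡ 16 (mod 18)
  4^4 ≡ 16² = 256 ≡ 4 (mod 18)
  4^8 ≡ 4² = 16 ≡ 16 (mod 18)
9 = 8 + 1, so 4^9 = 4^8 × 4^1 ≡ 16 × 4 (mod 18)
Multiplying step by step:
  16 × 4 = 64 ≡ 10 (mod 18)
Result: 4^9 ≡ 10 (mod 18)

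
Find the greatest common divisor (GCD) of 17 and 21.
1

Using the Euclidean algorithm:
17 = 0 × 21 + 17
21 = 1 × 17 + 4
17 = 4 × 4 + 1
4 = 4 × 1 + 0

GCD(17, 21) = 1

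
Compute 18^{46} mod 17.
1

Using successive squaring:
Binary expansion of 46: 101110
Powers of 18 mod 17 (each is the square of the previous):
  18^1 ≡ 1 (mod 17)
  18^2 ≡ 1² = 1 ≡ 1 (mod 17)
  18^4 ≡ 1² = 1 ≡ 1 (mod 17)
  18^8 ≡ 1² = 1 ≡ 1 (mod 17)
  18^16 ≡ 1² = 1 ≡ 1 (mod 17)
  18^32 ≡ 1² = 1 ≡ 1 (mod 17)
46 = 32 + 8 + 4 + 2, so 18^46 = 18^32 × 18^8 × 18^4 × 18^2 ≡ 1 × 1 × 1 × 1 (mod 17)
Multiplying step by step:
  1 × 1 = 1 ≡ 1 (mod 17)
  1 × 1 = 1 ≡ 1 (mod 17)
  1 × 1 = 1 ≡ 1 (mod 17)
Result: 18^46 ≡ 1 (mod 17)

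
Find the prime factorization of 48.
2^4 × 3

Divide by primes starting from smallest:
48 ÷ 2 = 24
24 ÷ 2 = 12
12 ÷ 2 = 6
6 ÷ 2 = 3
3 ÷ 3 = 1

48 = 2^4 × 3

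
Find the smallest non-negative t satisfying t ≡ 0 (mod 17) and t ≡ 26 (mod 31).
M = 17 × 31 = 527. M₁ = 31, y₁ ≡ 11 (mod 17). M₂ = 17, y₂ ≡ 11 (mod 31). t = 0×31×11 + 26×17×11 ≡ 119 (mod 527)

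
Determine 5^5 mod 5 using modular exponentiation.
5 ≡ 0 (mod 5). 5 = 4 + 1 (binary 101). Repeated squaring mod 5: 0^1 ≡ 0; 0^2 ≡ 0² = 0 ≡ 0; 0^4 ≡ 0² = 0 ≡ 0. Multiply: 5^5 ≡ 0^4 × 0^1 ≡ 0 × 0 (mod 5): 0 × 0 = 0 ≡ 0. So 5^5 ≡ 0 (mod 5).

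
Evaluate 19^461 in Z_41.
Using Fermat: 19^{40} ≡ 1 (mod 41). 461 ≡ 21 (mod 40). So 19^{461} ≡ 19^{21} ≡ 22 (mod 41)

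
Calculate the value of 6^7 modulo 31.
7 = 4 + 2 + 1 (binary 111). Repeated squaring mod 31: 6^1 ≡ 6; 6^2 ≡ 6² = 36 ≡ 5; 6^4 ≡ 5² = 25 ≡ 25. Multiply: 6^7 = 6^4 × 6^2 × 6^1 ≡ 25 × 5 × 6 (mod 31): 25 × 5 = 125 ≡ 1; 1 × 6 = 6 ≡ 6. So 6^7 ≡ 6 (mod 31).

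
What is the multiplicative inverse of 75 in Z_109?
16

Using Extended Euclidean Algorithm:
gcd(75, 109) = 1
Bezout coefficients: 75 × 16 + 109 × -11 = 1
So 75 × 16 ≡ 1 (mod 109)
The inverse is 16 mod 109 = 16
Verification: 75 × 16 = 1200 = 11 × 109 + 1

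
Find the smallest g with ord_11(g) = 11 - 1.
p - 1 = 10 has prime divisors 2, 5. h is a primitive root mod 11 iff h^(10/q) ≢ 1 (mod 11) for each such q.
h = 2: 2^5 ≡ 10, 2^2 ≡ 4 (mod 11); none is 1, so 2 has order 10 and is a primitive root.
The smallest primitive root mod 11 is g = 2.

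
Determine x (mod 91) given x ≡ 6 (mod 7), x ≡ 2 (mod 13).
41

Using the Chinese Remainder Theorem:
M = product of moduli = 91
For equation 1: M_1 = 13, 13 ≡ 6 (mod 7), inverse of 13 mod 7 is 6 (check: 6 × 6 = 36 ≡ 1 (mod 7))
For equation 2: M_2 = 7, 7 ≡ 7 (mod 13), inverse of 7 mod 13 is 2 (check: 7 × 2 = 14 ≡ 1 (mod 13))
Combine: x ≡ Σ r_i×M_i×(M_i⁻¹ mod m_i) = 6×13×6 + 2×7×2 = 468 + 28 = 496
496 mod 91 = 41
x ≡ 41 (mod 91)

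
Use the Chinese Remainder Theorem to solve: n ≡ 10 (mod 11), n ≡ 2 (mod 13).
54

Using the Chinese Remainder Theorem:
M = product of moduli = 143
For equation 1: M_1 = 13, 13 ≡ 2 (mod 11), inverse of 13 mod 11 is 6 (check: 2 × 6 = 12 ≡ 1 (mod 11))
For equation 2: M_2 = 11, 11 ≡ 11 (mod 13), inverse of 11 mod 13 is 6 (check: 11 × 6 = 66 ≡ 1 (mod 13))
Combine: n ≡ Σ r_i×M_i×(M_i⁻¹ mod m_i) = 10×13×6 + 2×11×6 = 780 + 132 = 912
912 mod 143 = 54
n ≡ 54 (mod 143)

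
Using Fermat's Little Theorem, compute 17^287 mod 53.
By Fermat: 17^{52} ≡ 1 (mod 53). 287 = 5×52 + 27. So 17^{287} ≡ 17^{27} ≡ 17 (mod 53)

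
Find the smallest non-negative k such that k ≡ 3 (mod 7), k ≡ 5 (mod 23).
143

Using the Chinese Remainder Theorem:
M = product of moduli = 161
For equation 1: M_1 = 23, 23 ≡ 2 (mod 7), inverse of 23 mod 7 is 4 (check: 2 × 4 = 8 ≡ 1 (mod 7))
For equation 2: M_2 = 7, 7 ≡ 7 (mod 23), inverse of 7 mod 23 is 10 (check: 7 × 10 = 70 ≡ 1 (mod 23))
Combine: k ≡ Σ r_i×M_i×(M_i⁻¹ mod m_i) = 3×23×4 + 5×7×10 = 276 + 350 = 626
626 mod 161 = 143
k ≡ 143 (mod 161)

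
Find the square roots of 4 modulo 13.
The square roots of 4 mod 13 are 11 and 2. Verify: 11² = 121 ≡ 4 (mod 13)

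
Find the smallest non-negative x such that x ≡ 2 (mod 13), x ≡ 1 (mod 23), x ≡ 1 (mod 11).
2784

Using the Chinese Remainder Theorem:
M = product of moduli = 3289
For equation 1: M_1 = 253, 253 ≡ 6 (mod 13), inverse of 253 mod 13 is 11 (check: 6 × 11 = 66 ≡ 1 (mod 13))
For equation 2: M_2 = 143, 143 ≡ 5 (mod 23), inverse of 143 mod 23 is 14 (check: 5 × 14 = 70 ≡ 1 (mod 23))
For equation 3: M_3 = 299, 299 ≡ 2 (mod 11), inverse of 299 mod 11 is 6 (check: 2 × 6 = 12 ≡ 1 (mod 11))
Combine: x ≡ Σ r_i×M_i×(M_i⁻¹ mod m_i) = 2×253×11 + 1×143×14 + 1×299×6 = 5566 + 2002 + 1794 = 9362
9362 mod 3289 = 2784
x ≡ 2784 (mod 3289)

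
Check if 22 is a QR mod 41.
By Euler's criterion: 22^{20} ≡ 40 (mod 41). Since this equals -1 (≡ 40), 22 is not a QR.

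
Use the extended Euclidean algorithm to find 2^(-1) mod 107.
Extended GCD: 2(-53) + 107(1) = 1. So 2^(-1) ≡ 54 ≡ 54 (mod 107). Verify: 2 × 54 = 108 ≡ 1 (mod 107)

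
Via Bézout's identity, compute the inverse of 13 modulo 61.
Extended GCD: 13(-14) + 61(3) = 1. So 13^(-1) ≡ 47 ≡ 47 (mod 61). Verify: 13 × 47 = 611 ≡ 1 (mod 61)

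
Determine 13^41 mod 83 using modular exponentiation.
Using repeated squaring. 41 = 32 + 8 + 1 (binary 101001). Repeated squaring mod 83: 13^1 ≡ 13; 13^2 ≡ 13² = 169 ≡ 3; 13^4 ≡ 3² = 9 ≡ 9; 13^8 ≡ 9² = 81 ≡ 81; 13^16 ≡ 81² = 6561 ≡ 4; 13^32 ≡ 4² = 16 ≡ 16. Multiply: 13^41 = 13^32 × 13^8 × 13^1 ≡ 16 × 81 × 13 (mod 83): 16 × 81 = 1296 ≡ 51; 51 × 13 = 663 ≡ 82. So 13^41 ≡ 82 (mod 83).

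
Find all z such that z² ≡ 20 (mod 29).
The square roots of 20 mod 29 are 7 and 22. Verify: 7² = 49 ≡ 20 (mod 29)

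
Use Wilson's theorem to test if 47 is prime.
(46)! mod 47 = 46. Since 46 ≡ -1 (mod 47), 47 is prime.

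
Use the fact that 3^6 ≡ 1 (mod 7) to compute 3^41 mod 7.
By Fermat: 3^{6} ≡ 1 (mod 7). 41 = 6×6 + 5. So 3^{41} ≡ 3^{5} ≡ 5 (mod 7)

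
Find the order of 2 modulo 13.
Powers of 2 mod 13: 2^1≡2, 2^2≡4, 2^3≡8, 2^4≡3, 2^5≡6, 2^6≡12, 2^7≡11, 2^8≡9, 2^9≡5, 2^10≡10, 2^11≡7, 2^12≡1. Order = 12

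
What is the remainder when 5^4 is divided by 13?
4 = 4 (binary 100). Repeated squaring mod 13: 5^1 ≡ 5; 5^2 ≡ 5² = 25 ≡ 12; 5^4 ≡ 12² = 144 ≡ 1. So 5^4 ≡ 1 (mod 13).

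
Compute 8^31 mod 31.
Using Fermat: 8^{30} ≡ 1 (mod 31). 31 ≡ 1 (mod 30). So 8^{31} ≡ 8^{1} ≡ 8 (mod 31)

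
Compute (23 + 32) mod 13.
3

(23 + 32) = 55
55 mod 13 = 3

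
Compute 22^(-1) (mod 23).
22

Using Extended Euclidean Algorithm:
gcd(22, 23) = 1
Bezout coefficients: 22 × -1 + 23 × 1 = 1
So 22 × -1 ≡ 1 (mod 23)
The inverse is -1 mod 23 = 22
Verification: 22 × 22 = 484 = 21 × 23 + 1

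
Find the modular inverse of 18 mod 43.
18^(-1) ≡ 12 (mod 43). Verification: 18 × 12 = 216 ≡ 1 (mod 43)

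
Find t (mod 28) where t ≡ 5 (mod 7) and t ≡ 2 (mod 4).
M = 7 × 4 = 28. M₁ = 4, y₁ ≡ 2 (mod 7). M₂ = 7, y₂ ≡ 3 (mod 4). t = 5×4×2 + 2×7×3 ≡ 26 (mod 28)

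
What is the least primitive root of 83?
2

A primitive root g modulo p has order p-1 = 82
Prime divisors of 82: [2, 41]
g is a primitive root iff g^(82/q) ≢ 1 (mod 83) for each prime divisor q
Testing small values:
  g = 2: 2^41 ≡ 82, 2^2 ≡ 4 (mod 83) → none is 1, primitive root!
The smallest primitive root is 2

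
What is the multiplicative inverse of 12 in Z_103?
43

Using Extended Euclidean Algorithm:
gcd(12, 103) = 1
Bezout coefficients: 12 × 43 + 103 × -5 = 1
So 12 × 43 ≡ 1 (mod 103)
The inverse is 43 mod 103 = 43
Verification: 12 × 43 = 516 = 5 × 103 + 1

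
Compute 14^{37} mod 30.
14

Using successive squaring:
Binary expansion of 37: 100101
Powers of 14 mod 30 (each is the square of the previous):
  14^1 ≡ 14 (mod 30)
  14^2 ≡ 14² = 196 ≡ 16 (mod 30)
  14^4 ≡ 16² = 256 ≡ 16 (mod 30)
  14^8 ≡ 16² = 256 ≡ 16 (mod 30)
  14^16 ≡ 16² = 256 ≡ 16 (mod 30)
  14^32 ≡ 16² = 256 ≡ 16 (mod 30)
37 = 32 + 4 + 1, so 14^37 = 14^32 × 14^4 × 14^1 ≡ 16 × 16 × 14 (mod 30)
Multiplying step by step:
  16 × 16 = 256 ≡ 16 (mod 30)
  16 × 14 = 224 ≡ 14 (mod 30)
Result: 14^37 ≡ 14 (mod 30)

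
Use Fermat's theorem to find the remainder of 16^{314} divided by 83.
44

By Fermat's Little Theorem, a^(p-1) ≡ 1 (mod p) for prime p and gcd(a, p) = 1
Here p = 83, so 16^82 ≡ 1 (mod 83)
We can reduce the exponent: 314 mod 82 = 68
So 16^314 ≡ 16^68 (mod 83)
Computing: 16^68 mod 83 = 44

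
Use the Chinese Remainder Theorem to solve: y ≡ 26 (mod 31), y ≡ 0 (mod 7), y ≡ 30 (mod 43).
4459

Using the Chinese Remainder Theorem:
M = product of moduli = 9331
For equation 1: M_1 = 301, 301 ≡ 22 (mod 31), inverse of 301 mod 31 is 24 (check: 22 × 24 = 528 ≡ 1 (mod 31))
For equation 2: M_2 = 1333, 1333 ≡ 3 (mod 7), inverse of 1333 mod 7 is 5 (check: 3 × 5 = 15 ≡ 1 (mod 7))
For equation 3: M_3 = 217, 217 ≡ 2 (mod 43), inverse of 217 mod 43 is 22 (check: 2 × 22 = 44 ≡ 1 (mod 43))
Combine: y ≡ Σ r_i×M_i×(M_i⁻¹ mod m_i) = 26×301×24 + 0×1333×5 + 30×217×22 = 187824 + 0 + 143220 = 331044
331044 mod 9331 = 4459
y ≡ 4459 (mod 9331)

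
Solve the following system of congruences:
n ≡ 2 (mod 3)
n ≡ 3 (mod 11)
14

Using the Chinese Remainder Theorem:
M = product of moduli = 33
For equation 1: M_1 = 11, 11 ≡ 2 (mod 3), inverse of 11 mod 3 is 2 (check: 2 × 2 = 4 ≡ 1 (mod 3))
For equation 2: M_2 = 3, 3 ≡ 3 (mod 11), inverse of 3 mod 11 is 4 (check: 3 × 4 = 12 ≡ 1 (mod 11))
Combine: n ≡ Σ r_i×M_i×(M_i⁻¹ mod m_i) = 2×11×2 + 3×3×4 = 44 + 36 = 80
80 mod 33 = 14
n ≡ 14 (mod 33)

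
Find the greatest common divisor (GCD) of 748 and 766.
2

Using the Euclidean algorithm:
748 = 0 × 766 + 748
766 = 1 × 748 + 18
748 = 41 × 18 + 10
18 = 1 × 10 + 8
10 = 1 × 8 + 2
8 = 4 × 2 + 0

GCD(748, 766) = 2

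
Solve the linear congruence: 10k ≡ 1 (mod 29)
3

Since gcd(10, 29) = 1 divides 1, a solution exists.
Multiply both sides by the inverse of 10 mod 29:
  10^(-1) mod 29 = 3
  x ≡ 3 × 1 ≡ 3 ≡ 3 (mod 29)
Verification: 10 × 3 = 30 = 1 × 29 + 1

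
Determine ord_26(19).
Powers of 19 mod 26: 19^1≡19, 19^2≡23, 19^3≡21, 19^4≡9, 19^5≡15, 19^6≡25, 19^7≡7, 19^8≡3, 19^9≡5, 19^10≡17, 19^11≡11, 19^12≡1. Order = 12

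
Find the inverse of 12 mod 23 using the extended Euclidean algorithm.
Extended GCD: 12(2) + 23(-1) = 1. So 12^(-1) ≡ 2 ≡ 2 (mod 23). Verify: 12 × 2 = 24 ≡ 1 (mod 23)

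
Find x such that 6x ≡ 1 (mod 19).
6^(-1) ≡ 16 (mod 19). Verification: 6 × 16 = 96 ≡ 1 (mod 19)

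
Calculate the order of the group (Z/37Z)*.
36

Prime factorization: 37 = 37
Using the formula φ(n) = n × Π(1 - 1/p) for each prime factor p:
φ(37) = 37 × (1 - 1/37)
φ(37) = 36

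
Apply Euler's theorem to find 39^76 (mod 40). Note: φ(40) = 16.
By Euler: 39^{16} ≡ 1 (mod 40) since gcd(39, 40) = 1. 76 = 4×16 + 12. So 39^{76} ≡ 39^{12} ≡ 1 (mod 40)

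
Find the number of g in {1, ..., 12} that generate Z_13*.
Number of primitive roots mod 13 = φ(12) = 4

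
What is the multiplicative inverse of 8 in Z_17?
8^(-1) ≡ 15 (mod 17). Verification: 8 × 15 = 120 ≡ 1 (mod 17)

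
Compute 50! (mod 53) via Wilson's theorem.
(52)! = (50)! × (51) × (52) ≡ -1 (mod 53). So (50)! ≡ -1 × [(52)(51)]^(-1) ≡ 26 (mod 53)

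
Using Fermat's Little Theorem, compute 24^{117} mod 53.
1

By Fermat's Little Theorem, a^(p-1) ≡ 1 (mod p) for prime p and gcd(a, p) = 1
Here p = 53, so 24^52 ≡ 1 (mod 53)
We can reduce the exponent: 117 mod 52 = 13
So 24^117 ≡ 24^13 (mod 53)
Computing: 24^13 mod 53 = 1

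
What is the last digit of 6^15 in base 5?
Using Fermat: 6^{4} ≡ 1 (mod 5). 15 ≡ 3 (mod 4). So 6^{15} ≡ 6^{3} ≡ 1 (mod 5)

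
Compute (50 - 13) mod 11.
4

(50 - 13) = 37
37 mod 11 = 4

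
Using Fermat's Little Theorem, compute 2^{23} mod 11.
8

By Fermat's Little Theorem, a^(p-1) ≡ 1 (mod p) for prime p and gcd(a, p) = 1
Here p = 11, so 2^10 ≡ 1 (mod 11)
We can reduce the exponent: 23 mod 10 = 3
So 2^23 ≡ 2^3 (mod 11)
Computing: 2^3 mod 11 = 8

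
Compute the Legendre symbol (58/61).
(58/61) = 58^{30} mod 61 = 1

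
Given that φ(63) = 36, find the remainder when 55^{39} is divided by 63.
By Euler: 55^{36} ≡ 1 (mod 63) since gcd(55, 63) = 1. 39 = 1×36 + 3. So 55^{39} ≡ 55^{3} ≡ 55 (mod 63)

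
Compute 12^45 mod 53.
Using repeated squaring. 45 = 32 + 8 + 4 + 1 (binary 101101). Repeated squaring mod 53: 12^1 ≡ 12; 12^2 ≡ 12² = 144 ≡ 38; 12^4 ≡ 38² = 1444 ≡ 13; 12^8 ≡ 13² = 169 ≡ 10; 12^16 ≡ 10² = 100 ≡ 47; 12^32 ≡ 47² = 2209 ≡ 36. Multiply: 12^45 = 12^32 × 12^8 × 12^4 × 12^1 ≡ 36 × 10 × 13 × 12 (mod 53): 36 × 10 = 360 ≡ 42; 42 × 13 = 546 ≡ 16; 16 × 12 = 192 ≡ 33. So 12^45 ≡ 33 (mod 53).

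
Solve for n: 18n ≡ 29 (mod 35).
23

Since gcd(18, 35) = 1 divides 29, a solution exists.
Multiply both sides by the inverse of 18 mod 35:
  18^(-1) mod 35 = 2
  x ≡ 2 × 29 ≡ 58 ≡ 23 (mod 35)
Verification: 18 × 23 = 414 = 11 × 35 + 29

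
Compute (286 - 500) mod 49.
31

(286 - 500) = -214
-214 mod 49 = 31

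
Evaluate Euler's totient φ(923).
840

Prime factorization: 923 = 13 × 71
Using the formula φ(n) = n × Π(1 - 1/p) for each prime factor p:
φ(923) = 923 × (1 - 1/13) × (1 - 1/71)
φ(923) = 840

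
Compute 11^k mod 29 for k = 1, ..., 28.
g^1, g^2, ..., g^{28} mod 29: {11, 5, 26, 25, 14, 9, 12, 16, 2, 22, 10, 23, 21, 28, 18, 24, 3, 4, 15, 20, 17, 13, 27, 7, 19, 6, 8, 1}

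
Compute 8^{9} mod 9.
8

Using successive squaring:
Binary expansion of 9: 1001
Powers of 8 mod 9 (each is the square of the previous):
  8^1 ≡ 8 (mod 9)
  8^2 ≡ 8² = 64 ≡ 1 (mod 9)
  8^4 ≡ 1² = 1 ≡ 1 (mod 9)
  8^8 ≡ 1² = 1 ≡ 1 (mod 9)
9 = 8 + 1, so 8^9 = 8^8 × 8^1 ≡ 1 × 8 (mod 9)
Multiplying step by step:
  1 × 8 = 8 ≡ 8 (mod 9)
Result: 8^9 ≡ 8 (mod 9)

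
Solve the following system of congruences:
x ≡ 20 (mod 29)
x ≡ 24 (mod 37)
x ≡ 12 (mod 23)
3761

Using the Chinese Remainder Theorem:
M = product of moduli = 24679
For equation 1: M_1 = 851, 851 ≡ 10 (mod 29), inverse of 851 mod 29 is 3 (check: 10 × 3 = 30 ≡ 1 (mod 29))
For equation 2: M_2 = 667, 667 ≡ 1 (mod 37), inverse of 667 mod 37 is 1 (check: 1 × 1 = 1 ≡ 1 (mod 37))
For equation 3: M_3 = 1073, 1073 ≡ 15 (mod 23), inverse of 1073 mod 23 is 20 (check: 15 × 20 = 300 ≡ 1 (mod 23))
Combine: x ≡ Σ r_i×M_i×(M_i⁻¹ mod m_i) = 20×851×3 + 24×667×1 + 12×1073×20 = 51060 + 16008 + 257520 = 324588
324588 mod 24679 = 3761
x ≡ 3761 (mod 24679)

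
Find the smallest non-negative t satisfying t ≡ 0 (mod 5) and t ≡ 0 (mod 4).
M = 5 × 4 = 20. M₁ = 4, y₁ ≡ 4 (mod 5). M₂ = 5, y₂ ≡ 1 (mod 4). t = 0×4×4 + 0×5×1 ≡ 0 (mod 20)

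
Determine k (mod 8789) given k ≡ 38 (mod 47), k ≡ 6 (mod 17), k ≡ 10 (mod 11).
2012

Using the Chinese Remainder Theorem:
M = product of moduli = 8789
For equation 1: M_1 = 187, 187 ≡ 46 (mod 47), inverse of 187 mod 47 is 46 (check: 46 × 46 = 2116 ≡ 1 (mod 47))
For equation 2: M_2 = 517, 517 ≡ 7 (mod 17), inverse of 517 mod 17 is 5 (check: 7 × 5 = 35 ≡ 1 (mod 17))
For equation 3: M_3 = 799, 799 ≡ 7 (mod 11), inverse of 799 mod 11 is 8 (check: 7 × 8 = 56 ≡ 1 (mod 11))
Combine: k ≡ Σ r_i×M_i×(M_i⁻¹ mod m_i) = 38×187×46 + 6×517×5 + 10×799×8 = 326876 + 15510 + 63920 = 406306
406306 mod 8789 = 2012
k ≡ 2012 (mod 8789)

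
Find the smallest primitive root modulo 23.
p - 1 = 22 has prime divisors 2, 11. h is a primitive root mod 23 iff h^(22/q) ≢ 1 (mod 23) for each such q.
h = 2: 2^11 ≡ 1, 2^2 ≡ 4 (mod 23); 2^11 ≡ 1, so not a primitive root.
h = 3: 3^11 ≡ 1, 3^2 ≡ 9 (mod 23); 3^11 ≡ 1, so not a primitive root.
h = 4: 4^11 ≡ 1, 4^2 ≡ 16 (mod 23); 4^11 ≡ 1, so not a primitive root.
h = 5: 5^11 ≡ 22, 5^2 ≡ 2 (mod 23); none is 1, so 5 has order 22 and is a primitive root.
The smallest primitive root mod 23 is g = 5.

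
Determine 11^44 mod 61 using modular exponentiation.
Using repeated squaring. 44 = 32 + 8 + 4 (binary 101100). Repeated squaring mod 61: 11^1 ≡ 11; 11^2 ≡ 11² = 121 ≡ 60; 11^4 ≡ 60² = 3600 ≡ 1; 11^8 ≡ 1² = 1 ≡ 1; 11^16 ≡ 1² = 1 ≡ 1; 11^32 ≡ 1² = 1 ≡ 1. Multiply: 11^44 = 11^32 × 11^8 × 11^4 ≡ 1 × 1 × 1 (mod 61): 1 × 1 = 1 ≡ 1; 1 × 1 = 1 ≡ 1. So 11^44 ≡ 1 (mod 61).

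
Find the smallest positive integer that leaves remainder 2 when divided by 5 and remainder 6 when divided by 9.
M = 5 × 9 = 45. M₁ = 9, y₁ ≡ 4 (mod 5). M₂ = 5, y₂ ≡ 2 (mod 9). y = 2×9×4 + 6×5×2 ≡ 42 (mod 45). The smallest positive such number is 42.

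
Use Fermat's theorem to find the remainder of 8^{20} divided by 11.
1

By Fermat's Little Theorem, a^(p-1) ≡ 1 (mod p) for prime p and gcd(a, p) = 1
Here p = 11, so 8^10 ≡ 1 (mod 11)
We can reduce the exponent: 20 mod 10 = 0
So 8^20 ≡ 8^0 (mod 11)
Computing: 8^0 mod 11 = 1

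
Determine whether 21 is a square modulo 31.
By Euler's criterion: 21^{15} ≡ 30 (mod 31). Since this equals -1 (≡ 30), 21 is not a QR.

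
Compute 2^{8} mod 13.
9

Using successive squaring:
Binary expansion of 8: 1000
Powers of 2 mod 13 (each is the square of the previous):
  2^1 ≡ 2 (mod 13)
  2^2 ≡ 2² = 4 ≡ 4 (mod 13)
  2^4 ≡ 4² = 16 ≡ 3 (mod 13)
  2^8 ≡ 3² = 9 ≡ 9 (mod 13)
8 is a power of 2, so 2^8 is the last square: ≡ 9 (mod 13)
Result: 2^8 ≡ 9 (mod 13)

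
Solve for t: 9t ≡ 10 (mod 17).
3

Since gcd(9, 17) = 1 divides 10, a solution exists.
Multiply both sides by the inverse of 9 mod 17:
  9^(-1) mod 17 = 2
  x ≡ 2 × 10 ≡ 20 ≡ 3 (mod 17)
Verification: 9 × 3 = 27 = 1 × 17 + 10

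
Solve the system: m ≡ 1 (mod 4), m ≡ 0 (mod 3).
M = 4 × 3 = 12. M₁ = 3, y₁ ≡ 3 (mod 4). M₂ = 4, y₂ ≡ 1 (mod 3). m = 1×3×3 + 0×4×1 ≡ 9 (mod 12)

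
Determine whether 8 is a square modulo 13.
By Euler's criterion: 8^{6} ≡ 12 (mod 13). Since this equals -1 (≡ 12), 8 is not a QR.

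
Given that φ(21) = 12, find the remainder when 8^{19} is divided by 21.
By Euler: 8^{12} ≡ 1 (mod 21) since gcd(8, 21) = 1. 19 = 1×12 + 7. So 8^{19} ≡ 8^{7} ≡ 8 (mod 21)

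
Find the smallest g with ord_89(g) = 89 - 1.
p - 1 = 88 has prime divisors 2, 11. h is a primitive root mod 89 iff h^(88/q) ≢ 1 (mod 89) for each such q.
h = 2: 2^44 ≡ 1, 2^8 ≡ 78 (mod 89); 2^44 ≡ 1, so not a primitive root.
h = 3: 3^44 ≡ 88, 3^8 ≡ 64 (mod 89); none is 1, so 3 has order 88 and is a primitive root.
The smallest primitive root mod 89 is g = 3.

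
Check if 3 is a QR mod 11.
By Euler's criterion: 3^{5} ≡ 1 (mod 11). Since this equals 1, 3 is a QR.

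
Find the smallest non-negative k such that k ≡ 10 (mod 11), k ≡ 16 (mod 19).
54

Using the Chinese Remainder Theorem:
M = product of moduli = 209
For equation 1: M_1 = 19, 19 ≡ 8 (mod 11), inverse of 19 mod 11 is 7 (check: 8 × 7 = 56 ≡ 1 (mod 11))
For equation 2: M_2 = 11, 11 ≡ 11 (mod 19), inverse of 11 mod 19 is 7 (check: 11 × 7 = 77 ≡ 1 (mod 19))
Combine: k ≡ Σ r_i×M_i×(M_i⁻¹ mod m_i) = 10×19×7 + 16×11×7 = 1330 + 1232 = 2562
2562 mod 209 = 54
k ≡ 54 (mod 209)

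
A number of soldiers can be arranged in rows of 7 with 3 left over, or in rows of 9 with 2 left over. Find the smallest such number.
M = 7 × 9 = 63. M₁ = 9, y₁ ≡ 4 (mod 7). M₂ = 7, y₂ ≡ 4 (mod 9). z = 3×9×4 + 2×7×4 ≡ 38 (mod 63). The smallest positive such number is 38.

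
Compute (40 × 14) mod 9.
2

(40 × 14) = 560
560 mod 9 = 2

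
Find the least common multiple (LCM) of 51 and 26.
1326

First find GCD(51, 26) using the Euclidean algorithm:
51 = 1 × 26 + 25
26 = 1 × 25 + 1
25 = 25 × 1 + 0
GCD(51, 26) = 1

LCM formula: LCM(a, b) = (a × b) / GCD(a, b)
LCM(51, 26) = (51 × 26) / 1
LCM(51, 26) = 1326 / 1
LCM(51, 26) = 1326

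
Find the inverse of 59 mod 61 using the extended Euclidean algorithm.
Extended GCD: 59(30) + 61(-29) = 1. So 59^(-1) ≡ 30 ≡ 30 (mod 61). Verify: 59 × 30 = 1770 ≡ 1 (mod 61)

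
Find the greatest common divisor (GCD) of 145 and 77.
1

Using the Euclidean algorithm:
145 = 1 × 77 + 68
77 = 1 × 68 + 9
68 = 7 × 9 + 5
9 = 1 × 5 + 4
5 = 1 × 4 + 1
4 = 4 × 1 + 0

GCD(145, 77) = 1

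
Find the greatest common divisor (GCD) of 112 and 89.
1

Using the Euclidean algorithm:
112 = 1 × 89 + 23
89 = 3 × 23 + 20
23 = 1 × 20 + 3
20 = 6 × 3 + 2
3 = 1 × 2 + 1
2 = 2 × 1 + 0

GCD(112, 89) = 1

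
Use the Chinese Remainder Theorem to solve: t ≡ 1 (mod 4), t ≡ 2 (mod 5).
M = 4 × 5 = 20. M₁ = 5, y₁ ≡ 1 (mod 4). M₂ = 4, y₂ ≡ 4 (mod 5). t = 1×5×1 + 2×4×4 ≡ 17 (mod 20)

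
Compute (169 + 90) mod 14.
7

(169 + 90) = 259
259 mod 14 = 7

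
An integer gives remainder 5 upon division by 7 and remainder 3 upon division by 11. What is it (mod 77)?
M = 7 × 11 = 77. M₁ = 11, y₁ ≡ 2 (mod 7). M₂ = 7, y₂ ≡ 8 (mod 11). y = 5×11×2 + 3×7×8 ≡ 47 (mod 77). The smallest positive such number is 47.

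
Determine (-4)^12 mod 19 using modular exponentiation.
Using repeated squaring. (-4) ≡ 15 (mod 19). 12 = 8 + 4 (binary 1100). Repeated squaring mod 19: 15^1 ≡ 15; 15^2 ≡ 15² = 225 ≡ 16; 15^4 ≡ 16² = 256 ≡ 9; 15^8 ≡ 9² = 81 ≡ 5. Multiply: (-4)^12 ≡ 15^8 × 15^4 ≡ 5 × 9 (mod 19): 5 × 9 = 45 ≡ 7. So (-4)^12 ≡ 7 (mod 19).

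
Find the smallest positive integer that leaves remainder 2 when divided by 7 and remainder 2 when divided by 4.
M = 7 × 4 = 28. M₁ = 4, y₁ ≡ 2 (mod 7). M₂ = 7, y₂ ≡ 3 (mod 4). t = 2×4×2 + 2×7×3 ≡ 2 (mod 28). The smallest positive such number is 2.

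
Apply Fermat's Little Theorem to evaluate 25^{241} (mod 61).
25

By Fermat's Little Theorem, a^(p-1) ≡ 1 (mod p) for prime p and gcd(a, p) = 1
Here p = 61, so 25^60 ≡ 1 (mod 61)
We can reduce the exponent: 241 mod 60 = 1
So 25^241 ≡ 25^1 (mod 61)
Computing: 25^1 mod 61 = 25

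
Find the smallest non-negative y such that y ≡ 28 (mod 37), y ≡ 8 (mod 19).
65

Using the Chinese Remainder Theorem:
M = product of moduli = 703
For equation 1: M_1 = 19, 19 ≡ 19 (mod 37), inverse of 19 mod 37 is 2 (check: 19 × 2 = 38 ≡ 1 (mod 37))
For equation 2: M_2 = 37, 37 ≡ 18 (mod 19), inverse of 37 mod 19 is 18 (check: 18 × 18 = 324 ≡ 1 (mod 19))
Combine: y ≡ Σ r_i×M_i×(M_i⁻¹ mod m_i) = 28×19×2 + 8×37×18 = 1064 + 5328 = 6392
6392 mod 703 = 65
y ≡ 65 (mod 703)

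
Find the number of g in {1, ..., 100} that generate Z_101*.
Number of primitive roots mod 101 = φ(100) = 40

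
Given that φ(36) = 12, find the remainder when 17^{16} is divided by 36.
By Euler: 17^{12} ≡ 1 (mod 36) since gcd(17, 36) = 1. 16 = 1×12 + 4. So 17^{16} ≡ 17^{4} ≡ 1 (mod 36)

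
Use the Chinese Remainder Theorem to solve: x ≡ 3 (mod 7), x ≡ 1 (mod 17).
52

Using the Chinese Remainder Theorem:
M = product of moduli = 119
For equation 1: M_1 = 17, 17 ≡ 3 (mod 7), inverse of 17 mod 7 is 5 (check: 3 × 5 = 15 ≡ 1 (mod 7))
For equation 2: M_2 = 7, 7 ≡ 7 (mod 17), inverse of 7 mod 17 is 5 (check: 7 × 5 = 35 ≡ 1 (mod 17))
Combine: x ≡ Σ r_i×M_i×(M_i⁻¹ mod m_i) = 3×17×5 + 1×7×5 = 255 + 35 = 290
290 mod 119 = 52
x ≡ 52 (mod 119)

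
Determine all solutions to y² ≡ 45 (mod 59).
The square roots of 45 mod 59 are 35 and 24. Verify: 35² = 1225 ≡ 45 (mod 59)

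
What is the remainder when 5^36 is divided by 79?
Using repeated squaring. 36 = 32 + 4 (binary 100100). Repeated squaring mod 79: 5^1 ≡ 5; 5^2 ≡ 5² = 25 ≡ 25; 5^4 ≡ 25² = 625 ≡ 72; 5^8 ≡ 72² = 5184 ≡ 49; 5^16 ≡ 49² = 2401 ≡ 31; 5^32 ≡ 31² = 961 ≡ 13. Multiply: 5^36 = 5^32 × 5^4 ≡ 13 × 72 (mod 79): 13 × 72 = 936 ≡ 67. So 5^36 ≡ 67 (mod 79).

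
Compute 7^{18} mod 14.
7

Using successive squaring:
Binary expansion of 18: 10010
Powers of 7 mod 14 (each is the square of the previous):
  7^1 ≡ 7 (mod 14)
  7^2 ≡ 7² = 49 ≡ 7 (mod 14)
  7^4 ≡ 7² = 49 ≡ 7 (mod 14)
  7^8 ≡ 7² = 49 ≡ 7 (mod 14)
  7^16 ≡ 7² = 49 ≡ 7 (mod 14)
18 = 16 + 2, so 7^18 = 7^16 × 7^2 ≡ 7 × 7 (mod 14)
Multiplying step by step:
  7 × 7 = 49 ≡ 7 (mod 14)
Result: 7^18 ≡ 7 (mod 14)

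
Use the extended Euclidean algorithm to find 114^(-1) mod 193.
Extended GCD: 114(-22) + 193(13) = 1. So 114^(-1) ≡ 171 ≡ 171 (mod 193). Verify: 114 × 171 = 19494 ≡ 1 (mod 193)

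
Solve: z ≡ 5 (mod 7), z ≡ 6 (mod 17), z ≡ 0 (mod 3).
M = 7 × 17 × 3 = 357. M₁ = 51, y₁ ≡ 4 (mod 7). M₂ = 21, y₂ ≡ 13 (mod 17). M₃ = 119, y₃ ≡ 2 (mod 3). z = 5×51×4 + 6×21×13 + 0×119×2 ≡ 159 (mod 357)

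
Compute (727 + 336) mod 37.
27

(727 + 336) = 1063
1063 mod 37 = 27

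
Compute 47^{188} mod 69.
1

Using successive squaring:
Binary expansion of 188: 10111100
Powers of 47 mod 69 (each is the square of the previous):
  47^1 ≡ 47 (mod 69)
  47^2 ≡ 47² = 2209 ≡ 1 (mod 69)
  47^4 ≡ 1² = 1 ≡ 1 (mod 69)
  47^8 ≡ 1² = 1 ≡ 1 (mod 69)
  47^16 ≡ 1² = 1 ≡ 1 (mod 69)
  47^32 ≡ 1² = 1 ≡ 1 (mod 69)
  47^64 ≡ 1² = 1 ≡ 1 (mod 69)
  47^128 ≡ 1² = 1 ≡ 1 (mod 69)
188 = 128 + 32 + 16 + 8 + 4, so 47^188 = 47^128 × 47^32 × 47^16 × 47^8 × 47^4 ≡ 1 × 1 × 1 × 1 × 1 (mod 69)
Multiplying step by step:
  1 × 1 = 1 ≡ 1 (mod 69)
  1 × 1 = 1 ≡ 1 (mod 69)
  1 × 1 = 1 ≡ 1 (mod 69)
  1 × 1 = 1 ≡ 1 (mod 69)
Result: 47^188 ≡ 1 (mod 69)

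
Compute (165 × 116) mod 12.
0

(165 × 116) = 19140
19140 mod 12 = 0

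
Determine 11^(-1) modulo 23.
11^(-1) ≡ 21 (mod 23). Verification: 11 × 21 = 231 ≡ 1 (mod 23)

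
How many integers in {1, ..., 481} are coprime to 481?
432

Prime factorization: 481 = 13 × 37
Using the formula φ(n) = n × Π(1 - 1/p) for each prime factor p:
φ(481) = 481 × (1 - 1/13) × (1 - 1/37)
φ(481) = 432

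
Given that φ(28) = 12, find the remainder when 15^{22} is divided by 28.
By Euler: 15^{12} ≡ 1 (mod 28) since gcd(15, 28) = 1. 22 = 1×12 + 10. So 15^{22} ≡ 15^{10} ≡ 1 (mod 28)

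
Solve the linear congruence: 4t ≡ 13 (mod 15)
7

Since gcd(4, 15) = 1 divides 13, a solution exists.
Multiply both sides by the inverse of 4 mod 15:
  4^(-1) mod 15 = 4
  x ≡ 4 × 13 ≡ 52 ≡ 7 (mod 15)
Verification: 4 × 7 = 28 = 1 × 15 + 13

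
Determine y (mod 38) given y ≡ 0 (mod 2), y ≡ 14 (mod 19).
14

Using the Chinese Remainder Theorem:
M = product of moduli = 38
For equation 1: M_1 = 19, 19 ≡ 1 (mod 2), inverse of 19 mod 2 is 1 (check: 1 × 1 = 1 ≡ 1 (mod 2))
For equation 2: M_2 = 2, 2 ≡ 2 (mod 19), inverse of 2 mod 19 is 10 (check: 2 × 10 = 20 ≡ 1 (mod 19))
Combine: y ≡ Σ r_i×M_i×(M_i⁻¹ mod m_i) = 0×19×1 + 14×2×10 = 0 + 280 = 280
280 mod 38 = 14
y ≡ 14 (mod 38)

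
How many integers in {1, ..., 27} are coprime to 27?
18

Prime factorization: 27 = 3^3
Using the formula φ(n) = n × Π(1 - 1/p) for each prime factor p:
φ(27) = 27 × (1 - 1/3)
φ(27) = 18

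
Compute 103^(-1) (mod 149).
103^(-1) ≡ 68 (mod 149). Verification: 103 × 68 = 7004 ≡ 1 (mod 149)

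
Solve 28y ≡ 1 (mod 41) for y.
28^(-1) ≡ 22 (mod 41). Verification: 28 × 22 = 616 ≡ 1 (mod 41)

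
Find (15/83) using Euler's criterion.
(15/83) = 15^{41} mod 83 = -1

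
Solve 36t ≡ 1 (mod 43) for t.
6

Using Extended Euclidean Algorithm:
gcd(36, 43) = 1
Bezout coefficients: 36 × 6 + 43 × -5 = 1
So 36 × 6 ≡ 1 (mod 43)
The inverse is 6 mod 43 = 6
Verification: 36 × 6 = 216 = 5 × 43 + 1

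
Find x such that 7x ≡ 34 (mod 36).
10

Since gcd(7, 36) = 1 divides 34, a solution exists.
Multiply both sides by the inverse of 7 mod 36:
  7^(-1) mod 36 = 31
  x ≡ 31 × 34 ≡ 1054 ≡ 10 (mod 36)
Verification: 7 × 10 = 70 = 1 × 36 + 34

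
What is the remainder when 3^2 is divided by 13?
2 = 2 (binary 10). Repeated squaring mod 13: 3^1 ≡ 3; 3^2 ≡ 3² = 9 ≡ 9. So 3^2 ≡ 9 (mod 13).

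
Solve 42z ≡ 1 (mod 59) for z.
42^(-1) ≡ 52 (mod 59). Verification: 42 × 52 = 2184 ≡ 1 (mod 59)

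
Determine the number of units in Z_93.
60

Prime factorization: 93 = 3 × 31
Using the formula φ(n) = n × Π(1 - 1/p) for each prime factor p:
φ(93) = 93 × (1 - 1/3) × (1 - 1/31)
φ(93) = 60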